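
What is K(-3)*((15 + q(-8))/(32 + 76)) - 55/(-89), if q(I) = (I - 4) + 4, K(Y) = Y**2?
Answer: 1283/1068 ≈ 1.2013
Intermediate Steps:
q(I) = I (q(I) = (-4 + I) + 4 = I)
K(-3)*((15 + q(-8))/(32 + 76)) - 55/(-89) = (-3)**2*((15 - 8)/(32 + 76)) - 55/(-89) = 9*(7/108) - 55*(-1/89) = 9*(7*(1/108)) + 55/89 = 9*(7/108) + 55/89 = 7/12 + 55/89 = 1283/1068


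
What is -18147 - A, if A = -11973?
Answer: -6174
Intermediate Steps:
-18147 - A = -18147 - 1*(-11973) = -18147 + 11973 = -6174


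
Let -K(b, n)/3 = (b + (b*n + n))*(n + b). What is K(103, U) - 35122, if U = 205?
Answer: -19829974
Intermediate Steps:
K(b, n) = -3*(b + n)*(b + n + b*n) (K(b, n) = -3*(b + (b*n + n))*(n + b) = -3*(b + (n + b*n))*(b + n) = -3*(b + n + b*n)*(b + n) = -3*(b + n)*(b + n + b*n))
K(103, U) - 35122 = (-3*103² - 3*205² - 6*103*205 - 3*103*205² - 3*205*103²) - 35122 = (-3*10609 - 3*42025 - 126690 - 3*103*42025 - 3*205*10609) - 35122 = (-31827 - 126075 - 126690 - 12985725 - 6524535) - 35122 = -19794852 - 35122 = -19829974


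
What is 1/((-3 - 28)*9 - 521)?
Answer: -1/800 ≈ -0.0012500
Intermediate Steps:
1/((-3 - 28)*9 - 521) = 1/(-31*9 - 521) = 1/(-279 - 521) = 1/(-800) = -1/800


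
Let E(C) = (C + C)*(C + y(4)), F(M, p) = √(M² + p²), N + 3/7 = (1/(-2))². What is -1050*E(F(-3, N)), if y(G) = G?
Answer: -531075/28 - 300*√7081 ≈ -44212.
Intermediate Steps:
N = -5/28 (N = -3/7 + (1/(-2))² = -3/7 + (1*(-½))² = -3/7 + (-½)² = -3/7 + ¼ = -5/28 ≈ -0.17857)
E(C) = 2*C*(4 + C) (E(C) = (C + C)*(C + 4) = (2*C)*(4 + C) = 2*C*(4 + C))
-1050*E(F(-3, N)) = -2100*√((-3)² + (-5/28)²)*(4 + √((-3)² + (-5/28)²)) = -2100*√(9 + 25/784)*(4 + √(9 + 25/784)) = -2100*√(7081/784)*(4 + √(7081/784)) = -2100*√7081/28*(4 + √7081/28) = -75*√7081*(4 + √7081/28)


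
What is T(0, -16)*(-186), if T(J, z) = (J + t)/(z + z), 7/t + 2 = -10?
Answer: -217/64 ≈ -3.3906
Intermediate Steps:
t = -7/12 (t = 7/(-2 - 10) = 7/(-12) = 7*(-1/12) = -7/12 ≈ -0.58333)
T(J, z) = (-7/12 + J)/(2*z) (T(J, z) = (J - 7/12)/(z + z) = (-7/12 + J)/((2*z)) = (-7/12 + J)*(1/(2*z)) = (-7/12 + J)/(2*z))
T(0, -16)*(-186) = ((1/24)*(-7 + 12*0)/(-16))*(-186) = ((1/24)*(-1/16)*(-7 + 0))*(-186) = ((1/24)*(-1/16)*(-7))*(-186) = (7/384)*(-186) = -217/64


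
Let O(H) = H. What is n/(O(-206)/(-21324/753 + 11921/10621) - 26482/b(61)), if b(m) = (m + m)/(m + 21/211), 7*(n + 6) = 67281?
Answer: -4826580498401661/6660349733614682 ≈ -0.72467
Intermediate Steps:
n = 67239/7 (n = -6 + (⅐)*67281 = -6 + 67281/7 = 67239/7 ≈ 9605.6)
b(m) = 2*m/(21/211 + m) (b(m) = (2*m)/(m + 21*(1/211)) = (2*m)/(m + 21/211) = (2*m)/(21/211 + m) = 2*m/(21/211 + m))
n/(O(-206)/(-21324/753 + 11921/10621) - 26482/b(61)) = 67239/(7*(-206/(-21324/753 + 11921/10621) - 26482/(422*61/(21 + 211*61)))) = 67239/(7*(-206/(-21324*1/753 + 11921*(1/10621)) - 26482/(422*61/(21 + 12871)))) = 67239/(7*(-206/(-7108/251 + 917/817) - 26482/(422*61/12892))) = 67239/(7*(-206/(-5577069/205067) - 26482/(422*61*(1/12892)))) = 67239/(7*(-206*(-205067/5577069) - 26482/12871/6446)) = 67239/(7*(42243802/5577069 - 26482*6446/12871)) = 67239/(7*(42243802/5577069 - 170702972/12871)) = 67239/(7*(-951478533373526/71782455099)) = (67239/7)*(-71782455099/951478533373526) = -4826580498401661/6660349733614682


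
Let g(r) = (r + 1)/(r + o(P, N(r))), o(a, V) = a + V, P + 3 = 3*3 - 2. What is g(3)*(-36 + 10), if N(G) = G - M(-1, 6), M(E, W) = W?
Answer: -26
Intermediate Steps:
N(G) = -6 + G (N(G) = G - 1*6 = G - 6 = -6 + G)
P = 4 (P = -3 + (3*3 - 2) = -3 + (9 - 2) = -3 + 7 = 4)
o(a, V) = V + a
g(r) = (1 + r)/(-2 + 2*r) (g(r) = (r + 1)/(r + ((-6 + r) + 4)) = (1 + r)/(r + (-2 + r)) = (1 + r)/(-2 + 2*r))
g(3)*(-36 + 10) = ((1 + 3)/(2*(-1 + 3)))*(-36 + 10) = ((½)*4/2)*(-26) = ((½)*(½)*4)*(-26) = 1*(-26) = -26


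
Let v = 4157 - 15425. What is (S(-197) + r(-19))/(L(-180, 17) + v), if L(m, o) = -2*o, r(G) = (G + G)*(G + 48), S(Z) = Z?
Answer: 1299/11302 ≈ 0.11494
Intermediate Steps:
r(G) = 2*G*(48 + G) (r(G) = (2*G)*(48 + G) = 2*G*(48 + G))
v = -11268
(S(-197) + r(-19))/(L(-180, 17) + v) = (-197 + 2*(-19)*(48 - 19))/(-2*17 - 11268) = (-197 + 2*(-19)*29)/(-34 - 11268) = (-197 - 1102)/(-11302) = -1299*(-1/11302) = 1299/11302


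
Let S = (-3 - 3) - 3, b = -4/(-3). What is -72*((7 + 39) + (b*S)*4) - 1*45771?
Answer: -45627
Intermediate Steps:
b = 4/3 (b = -4*(-⅓) = 4/3 ≈ 1.3333)
S = -9 (S = -6 - 3 = -9)
-72*((7 + 39) + (b*S)*4) - 1*45771 = -72*((7 + 39) + ((4/3)*(-9))*4) - 1*45771 = -72*(46 - 12*4) - 45771 = -72*(46 - 48) - 45771 = -72*(-2) - 45771 = 144 - 45771 = -45627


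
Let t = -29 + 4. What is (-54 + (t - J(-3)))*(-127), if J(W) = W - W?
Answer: 10033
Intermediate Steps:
t = -25
J(W) = 0
(-54 + (t - J(-3)))*(-127) = (-54 + (-25 - 1*0))*(-127) = (-54 + (-25 + 0))*(-127) = (-54 - 25)*(-127) = -79*(-127) = 10033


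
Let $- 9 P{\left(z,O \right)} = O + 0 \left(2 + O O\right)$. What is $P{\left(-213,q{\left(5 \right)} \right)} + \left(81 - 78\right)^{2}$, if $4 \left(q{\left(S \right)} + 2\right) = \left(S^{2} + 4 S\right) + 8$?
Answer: $\frac{31}{4} \approx 7.75$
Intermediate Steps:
$q{\left(S \right)} = S + \frac{S^{2}}{4}$ ($q{\left(S \right)} = -2 + \frac{\left(S^{2} + 4 S\right) + 8}{4} = -2 + \frac{8 + S^{2} + 4 S}{4} = -2 + \left(2 + S + \frac{S^{2}}{4}\right) = S + \frac{S^{2}}{4}$)
$P{\left(z,O \right)} = - \frac{O}{9}$ ($P{\left(z,O \right)} = - \frac{O + 0 \left(2 + O O\right)}{9} = - \frac{O + 0 \left(2 + O^{2}\right)}{9} = - \frac{O + 0}{9} = - \frac{O}{9}$)
$P{\left(-213,q{\left(5 \right)} \right)} + \left(81 - 78\right)^{2} = - \frac{\frac{1}{4} \cdot 5 \left(4 + 5\right)}{9} + \left(81 - 78\right)^{2} = - \frac{\frac{1}{4} \cdot 5 \cdot 9}{9} + 3^{2} = \left(- \frac{1}{9}\right) \frac{45}{4} + 9 = - \frac{5}{4} + 9 = \frac{31}{4}$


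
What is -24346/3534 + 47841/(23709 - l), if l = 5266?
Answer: -139971592/32588781 ≈ -4.2951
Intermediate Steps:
-24346/3534 + 47841/(23709 - l) = -24346/3534 + 47841/(23709 - 1*5266) = -24346*1/3534 + 47841/(23709 - 5266) = -12173/1767 + 47841/18443 = -139971592/32588781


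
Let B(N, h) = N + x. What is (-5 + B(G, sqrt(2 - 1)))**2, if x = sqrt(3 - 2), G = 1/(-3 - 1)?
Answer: 289/16 ≈ 18.063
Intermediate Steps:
G = -1/4 (G = 1/(-4) = -1/4 ≈ -0.25000)
x = 1 (x = sqrt(1) = 1)
B(N, h) = 1 + N (B(N, h) = N + 1 = 1 + N)
(-5 + B(G, sqrt(2 - 1)))**2 = (-5 + (1 - 1/4))**2 = (-5 + 3/4)**2 = (-17/4)**2 = 289/16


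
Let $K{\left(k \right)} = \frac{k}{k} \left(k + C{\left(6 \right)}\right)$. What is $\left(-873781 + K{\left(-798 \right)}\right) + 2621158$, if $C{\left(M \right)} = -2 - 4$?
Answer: $1746573$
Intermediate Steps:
$C{\left(M \right)} = -6$
$K{\left(k \right)} = -6 + k$ ($K{\left(k \right)} = \frac{k}{k} \left(k - 6\right) = 1 \left(-6 + k\right) = -6 + k$)
$\left(-873781 + K{\left(-798 \right)}\right) + 2621158 = \left(-873781 - 804\right) + 2621158 = -874585 + 2621158 = 1746573$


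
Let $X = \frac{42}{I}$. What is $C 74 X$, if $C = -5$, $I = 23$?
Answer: $- \frac{15540}{23} \approx -675.65$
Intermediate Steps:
$X = \frac{42}{23} \approx 1.8261$
$C 74 X = \left(-5\right) 74 \cdot \frac{42}{23} = \left(-370\right) \frac{42}{23} = - \frac{15540}{23}$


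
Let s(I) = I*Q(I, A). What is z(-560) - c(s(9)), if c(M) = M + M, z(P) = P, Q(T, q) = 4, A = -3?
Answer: -632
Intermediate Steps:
s(I) = 4*I (s(I) = I*4 = 4*I)
c(M) = 2*M
z(-560) - c(s(9)) = -560 - 2*4*9 = -560 - 2*36 = -560 - 1*72 = -560 - 72 = -632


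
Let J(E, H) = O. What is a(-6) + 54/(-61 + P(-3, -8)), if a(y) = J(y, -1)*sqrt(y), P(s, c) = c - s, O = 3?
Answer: -9/11 + 3*I*sqrt(6) ≈ -0.81818 + 7.3485*I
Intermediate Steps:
J(E, H) = 3
a(y) = 3*sqrt(y)
a(-6) + 54/(-61 + P(-3, -8)) = 3*sqrt(-6) + 54/(-61 + (-8 - 1*(-3))) = 3*(I*sqrt(6)) + 54/(-61 + (-8 + 3)) = 3*I*sqrt(6) + 54/(-61 - 5) = 3*I*sqrt(6) + 54/(-66) = 3*I*sqrt(6) + 54*(-1/66) = 3*I*sqrt(6) - 9/11 = -9/11 + 3*I*sqrt(6)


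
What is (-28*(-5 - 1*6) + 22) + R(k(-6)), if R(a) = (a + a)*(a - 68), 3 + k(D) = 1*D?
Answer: 1716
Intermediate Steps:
k(D) = -3 + D (k(D) = -3 + 1*D = -3 + D)
R(a) = 2*a*(-68 + a) (R(a) = (2*a)*(-68 + a) = 2*a*(-68 + a))
(-28*(-5 - 1*6) + 22) + R(k(-6)) = (-28*(-5 - 1*6) + 22) + 2*(-3 - 6)*(-68 + (-3 - 6)) = (-28*(-5 - 6) + 22) + 2*(-9)*(-68 - 9) = (-28*(-11) + 22) + 2*(-9)*(-77) = (308 + 22) + 1386 = 330 + 1386 = 1716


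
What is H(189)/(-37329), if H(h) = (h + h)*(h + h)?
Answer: -47628/12443 ≈ -3.8277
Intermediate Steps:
H(h) = 4*h**2 (H(h) = (2*h)*(2*h) = 4*h**2)
H(189)/(-37329) = (4*189**2)/(-37329) = (4*35721)*(-1/37329) = 142884*(-1/37329) = -47628/12443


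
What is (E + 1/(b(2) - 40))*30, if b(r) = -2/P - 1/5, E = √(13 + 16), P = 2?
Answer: -75/103 + 30*√29 ≈ 160.83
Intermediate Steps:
E = √29 ≈ 5.3852
b(r) = -6/5 (b(r) = -2/2 - 1/5 = -2*½ - 1*⅕ = -1 - ⅕ = -6/5)
(E + 1/(b(2) - 40))*30 = (√29 + 1/(-6/5 - 40))*30 = (√29 + 1/(-206/5))*30 = (√29 - 5/206)*30 = (-5/206 + √29)*30 = -75/103 + 30*√29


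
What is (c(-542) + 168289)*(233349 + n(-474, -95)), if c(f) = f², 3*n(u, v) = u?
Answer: 107746601123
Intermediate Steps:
n(u, v) = u/3
(c(-542) + 168289)*(233349 + n(-474, -95)) = ((-542)² + 168289)*(233349 + (⅓)*(-474)) = (293764 + 168289)*(233349 - 158) = 462053*233191 = 107746601123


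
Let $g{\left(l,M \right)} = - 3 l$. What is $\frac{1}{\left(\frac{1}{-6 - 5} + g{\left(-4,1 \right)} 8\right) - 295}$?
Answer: $- \frac{11}{2190} \approx -0.0050228$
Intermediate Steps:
$\frac{1}{\left(\frac{1}{-6 - 5} + g{\left(-4,1 \right)} 8\right) - 295} = \frac{1}{\left(\frac{1}{-6 - 5} + \left(-3\right) \left(-4\right) 8\right) - 295} = \frac{1}{\left(\frac{1}{-11} + 12 \cdot 8\right) - 295} = \frac{1}{\left(- \frac{1}{11} + 96\right) - 295} = \frac{1}{\frac{1055}{11} - 295} = \frac{1}{- \frac{2190}{11}} = - \frac{11}{2190}$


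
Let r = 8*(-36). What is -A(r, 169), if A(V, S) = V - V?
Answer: 0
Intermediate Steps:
r = -288
A(V, S) = 0
-A(r, 169) = -1*0 = 0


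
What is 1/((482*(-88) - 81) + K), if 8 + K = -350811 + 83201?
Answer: -1/310115 ≈ -3.2246e-6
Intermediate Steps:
K = -267618 (K = -8 + (-350811 + 83201) = -8 - 267610 = -267618)
1/((482*(-88) - 81) + K) = 1/((482*(-88) - 81) - 267618) = 1/((-42416 - 81) - 267618) = 1/(-42497 - 267618) = 1/(-310115) = -1/310115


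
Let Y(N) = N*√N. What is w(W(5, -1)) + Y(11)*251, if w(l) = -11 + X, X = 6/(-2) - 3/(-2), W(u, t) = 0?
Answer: -25/2 + 2761*√11 ≈ 9144.7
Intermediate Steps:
Y(N) = N^(3/2)
X = -3/2 (X = 6*(-½) - 3*(-½) = -3 + 3/2 = -3/2 ≈ -1.5000)
w(l) = -25/2 (w(l) = -11 - 3/2 = -25/2)
w(W(5, -1)) + Y(11)*251 = -25/2 + 11^(3/2)*251 = -25/2 + (11*√11)*251 = -25/2 + 2761*√11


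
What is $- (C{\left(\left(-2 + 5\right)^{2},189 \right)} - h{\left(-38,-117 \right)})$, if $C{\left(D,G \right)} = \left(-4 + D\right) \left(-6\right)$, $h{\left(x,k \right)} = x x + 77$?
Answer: $1551$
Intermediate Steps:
$h{\left(x,k \right)} = 77 + x^{2}$ ($h{\left(x,k \right)} = x^{2} + 77 = 77 + x^{2}$)
$C{\left(D,G \right)} = 24 - 6 D$
$- (C{\left(\left(-2 + 5\right)^{2},189 \right)} - h{\left(-38,-117 \right)}) = - (\left(24 - 6 \left(-2 + 5\right)^{2}\right) - \left(77 + \left(-38\right)^{2}\right)) = - (\left(24 - 6 \cdot 3^{2}\right) - \left(77 + 1444\right)) = - (\left(24 - 54\right) - 1521) = - (-30 - 1521) = \left(-1\right) \left(-1551\right) = 1551$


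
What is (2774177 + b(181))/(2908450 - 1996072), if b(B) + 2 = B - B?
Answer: 924725/304126 ≈ 3.0406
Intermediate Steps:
b(B) = -2 (b(B) = -2 + (B - B) = -2 + 0 = -2)
(2774177 + b(181))/(2908450 - 1996072) = (2774177 - 2)/(2908450 - 1996072) = 2774175/912378 = 2774175*(1/912378) = 924725/304126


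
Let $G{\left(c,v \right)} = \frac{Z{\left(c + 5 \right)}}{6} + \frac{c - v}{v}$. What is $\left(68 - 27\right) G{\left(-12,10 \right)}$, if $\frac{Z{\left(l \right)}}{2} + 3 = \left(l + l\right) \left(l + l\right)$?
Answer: $\frac{38212}{15} \approx 2547.5$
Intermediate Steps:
$Z{\left(l \right)} = -6 + 8 l^{2}$ ($Z{\left(l \right)} = -6 + 2 \left(l + l\right) \left(l + l\right) = -6 + 2 \cdot 2 l 2 l = -6 + 2 \cdot 4 l^{2} = -6 + 8 l^{2}$)
$G{\left(c,v \right)} = -1 + \frac{4 \left(5 + c\right)^{2}}{3} + \frac{c - v}{v}$ ($G{\left(c,v \right)} = \frac{-6 + 8 \left(c + 5\right)^{2}}{6} + \frac{c - v}{v} = \left(-6 + 8 \left(5 + c\right)^{2}\right) \frac{1}{6} + \frac{c - v}{v} = \left(-1 + \frac{4 \left(5 + c\right)^{2}}{3}\right) + \frac{c - v}{v} = -1 + \frac{4 \left(5 + c\right)^{2}}{3} + \frac{c - v}{v}$)
$\left(68 - 27\right) G{\left(-12,10 \right)} = \left(68 - 27\right) \left(-2 + \frac{4 \left(5 - 12\right)^{2}}{3} - \frac{12}{10}\right) = 41 \left(-2 + \frac{4 \left(-7\right)^{2}}{3} - \frac{6}{5}\right) = 41 \left(-2 + \frac{4}{3} \cdot 49 - \frac{6}{5}\right) = 41 \left(-2 + \frac{196}{3} - \frac{6}{5}\right) = 41 \cdot \frac{932}{15} = \frac{38212}{15}$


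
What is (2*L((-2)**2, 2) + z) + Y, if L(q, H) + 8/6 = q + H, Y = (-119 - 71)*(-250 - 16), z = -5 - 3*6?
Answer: 151579/3 ≈ 50526.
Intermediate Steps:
z = -23 (z = -5 - 18 = -23)
Y = 50540 (Y = -190*(-266) = 50540)
L(q, H) = -4/3 + H + q (L(q, H) = -4/3 + (q + H) = -4/3 + (H + q) = -4/3 + H + q)
(2*L((-2)**2, 2) + z) + Y = (2*(-4/3 + 2 + (-2)**2) - 23) + 50540 = (2*(-4/3 + 2 + 4) - 23) + 50540 = (2*(14/3) - 23) + 50540 = (28/3 - 23) + 50540 = -41/3 + 50540 = 151579/3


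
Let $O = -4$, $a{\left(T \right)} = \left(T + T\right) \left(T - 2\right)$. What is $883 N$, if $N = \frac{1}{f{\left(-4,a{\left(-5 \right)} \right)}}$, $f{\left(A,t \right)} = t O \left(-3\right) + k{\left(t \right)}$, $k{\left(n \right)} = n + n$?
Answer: $\frac{883}{980} \approx 0.90102$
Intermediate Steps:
$k{\left(n \right)} = 2 n$
$a{\left(T \right)} = 2 T \left(-2 + T\right)$
$f{\left(A,t \right)} = 14 t$ ($f{\left(A,t \right)} = t \left(-4\right) \left(-3\right) + 2 t = - 4 t \left(-3\right) + 2 t = 12 t + 2 t = 14 t$)
$N = \frac{1}{980}$ ($N = \frac{1}{14 \cdot 2 \left(-5\right) \left(-2 - 5\right)} = \frac{1}{14 \cdot 2 \left(-5\right) \left(-7\right)} = \frac{1}{14 \cdot 70} = \frac{1}{980} \approx 0.0010204$)
$883 N = 883 \cdot \frac{1}{980} = \frac{883}{980}$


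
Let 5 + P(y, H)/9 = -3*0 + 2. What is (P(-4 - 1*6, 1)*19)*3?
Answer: -1539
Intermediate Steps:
P(y, H) = -27 (P(y, H) = -45 + 9*(-3*0 + 2) = -45 + 9*(0 + 2) = -45 + 9*2 = -45 + 18 = -27)
(P(-4 - 1*6, 1)*19)*3 = -27*19*3 = -513*3 = -1539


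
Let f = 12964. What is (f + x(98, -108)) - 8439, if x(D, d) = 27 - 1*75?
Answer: 4477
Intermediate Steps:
x(D, d) = -48 (x(D, d) = 27 - 75 = -48)
(f + x(98, -108)) - 8439 = (12964 - 48) - 8439 = 12916 - 8439 = 4477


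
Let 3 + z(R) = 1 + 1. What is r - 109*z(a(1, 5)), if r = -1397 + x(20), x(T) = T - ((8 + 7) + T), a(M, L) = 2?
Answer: -1303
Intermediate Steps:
z(R) = -1 (z(R) = -3 + (1 + 1) = -3 + 2 = -1)
x(T) = -15 (x(T) = T - (15 + T) = T + (-15 - T) = -15)
r = -1412 (r = -1397 - 15 = -1412)
r - 109*z(a(1, 5)) = -1412 - 109*(-1) = -1412 - 1*(-109) = -1412 + 109 = -1303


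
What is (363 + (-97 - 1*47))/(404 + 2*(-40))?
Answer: 73/108 ≈ 0.67593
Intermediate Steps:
(363 + (-97 - 1*47))/(404 + 2*(-40)) = (363 + (-97 - 47))/(404 - 80) = (363 - 144)/324 = 219*(1/324) = 73/108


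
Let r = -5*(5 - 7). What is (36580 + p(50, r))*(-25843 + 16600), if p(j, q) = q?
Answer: -338201370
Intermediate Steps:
r = 10 (r = -5*(-2) = 10)
(36580 + p(50, r))*(-25843 + 16600) = (36580 + 10)*(-25843 + 16600) = 36590*(-9243) = -338201370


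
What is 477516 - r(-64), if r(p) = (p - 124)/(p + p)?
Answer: 15280465/32 ≈ 4.7751e+5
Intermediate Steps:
r(p) = (-124 + p)/(2*p) (r(p) = (-124 + p)/((2*p)) = (-124 + p)*(1/(2*p)) = (-124 + p)/(2*p))
477516 - r(-64) = 477516 - (-124 - 64)/(2*(-64)) = 477516 - (-1)*(-188)/(2*64) = 477516 - 1*47/32 = 477516 - 47/32 = 15280465/32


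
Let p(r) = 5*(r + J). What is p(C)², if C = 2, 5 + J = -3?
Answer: 900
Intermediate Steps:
J = -8 (J = -5 - 3 = -8)
p(r) = -40 + 5*r (p(r) = 5*(r - 8) = 5*(-8 + r) = -40 + 5*r)
p(C)² = (-40 + 5*2)² = (-40 + 10)² = (-30)² = 900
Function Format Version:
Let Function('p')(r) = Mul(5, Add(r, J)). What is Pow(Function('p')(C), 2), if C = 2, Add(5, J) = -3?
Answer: 900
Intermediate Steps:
J = -8 (J = Add(-5, -3) = -8)
Function('p')(r) = Add(-40, Mul(5, r)) (Function('p')(r) = Mul(5, Add(r, -8)) = Mul(5, Add(-8, r)) = Add(-40, Mul(5, r)))
Pow(Function('p')(C), 2) = Pow(Add(-40, Mul(5, 2)), 2) = Pow(Add(-40, 10), 2) = Pow(-30, 2) = 900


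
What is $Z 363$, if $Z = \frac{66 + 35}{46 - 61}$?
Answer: $- \frac{12221}{5} \approx -2444.2$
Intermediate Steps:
$Z = - \frac{101}{15}$ ($Z = \frac{101}{-15} = 101 \left(- \frac{1}{15}\right) = - \frac{101}{15} \approx -6.7333$)
$Z 363 = \left(- \frac{101}{15}\right) 363 = - \frac{12221}{5}$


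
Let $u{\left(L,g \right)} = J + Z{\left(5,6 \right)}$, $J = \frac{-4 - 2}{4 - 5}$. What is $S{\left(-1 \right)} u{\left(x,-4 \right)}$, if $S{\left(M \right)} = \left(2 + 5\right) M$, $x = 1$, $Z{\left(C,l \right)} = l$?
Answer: $-84$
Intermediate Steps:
$J = 6$ ($J = - \frac{6}{-1} = \left(-6\right) \left(-1\right) = 6$)
$S{\left(M \right)} = 7 M$
$u{\left(L,g \right)} = 12$ ($u{\left(L,g \right)} = 6 + 6 = 12$)
$S{\left(-1 \right)} u{\left(x,-4 \right)} = 7 \left(-1\right) 12 = \left(-7\right) 12 = -84$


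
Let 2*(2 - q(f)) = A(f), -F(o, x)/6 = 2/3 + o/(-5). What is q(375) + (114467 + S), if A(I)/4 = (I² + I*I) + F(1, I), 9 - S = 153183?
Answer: -3005997/5 ≈ -6.0120e+5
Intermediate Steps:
S = -153174 (S = 9 - 1*153183 = 9 - 153183 = -153174)
F(o, x) = -4 + 6*o/5 (F(o, x) = -6*(2/3 + o/(-5)) = -6*(2*(⅓) + o*(-⅕)) = -6*(⅔ - o/5) = -4 + 6*o/5)
A(I) = -56/5 + 8*I² (A(I) = 4*((I² + I*I) + (-4 + (6/5)*1)) = 4*((I² + I²) + (-4 + 6/5)) = 4*(2*I² - 14/5) = 4*(-14/5 + 2*I²) = -56/5 + 8*I²)
q(f) = 38/5 - 4*f² (q(f) = 2 - (-56/5 + 8*f²)/2 = 2 + (28/5 - 4*f²) = 38/5 - 4*f²)
q(375) + (114467 + S) = (38/5 - 4*375²) + (114467 - 153174) = (38/5 - 4*140625) - 38707 = (38/5 - 562500) - 38707 = -2812462/5 - 38707 = -3005997/5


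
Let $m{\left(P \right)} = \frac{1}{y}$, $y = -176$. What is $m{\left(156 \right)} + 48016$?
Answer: $\frac{8450815}{176} \approx 48016.0$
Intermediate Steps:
$m{\left(P \right)} = - \frac{1}{176}$ ($m{\left(P \right)} = \frac{1}{-176} = - \frac{1}{176}$)
$m{\left(156 \right)} + 48016 = - \frac{1}{176} + 48016 = \frac{8450815}{176}$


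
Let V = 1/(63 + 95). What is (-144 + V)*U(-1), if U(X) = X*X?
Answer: -22751/158 ≈ -143.99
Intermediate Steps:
U(X) = X²
V = 1/158 ≈ 0.0063291
(-144 + V)*U(-1) = (-144 + 1/158)*(-1)² = -22751/158*1 = -22751/158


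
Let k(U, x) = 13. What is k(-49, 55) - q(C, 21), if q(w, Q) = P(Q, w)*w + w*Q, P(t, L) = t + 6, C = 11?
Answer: -515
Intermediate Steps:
P(t, L) = 6 + t
q(w, Q) = Q*w + w*(6 + Q) (q(w, Q) = (6 + Q)*w + w*Q = w*(6 + Q) + Q*w = Q*w + w*(6 + Q))
k(-49, 55) - q(C, 21) = 13 - 2*11*(3 + 21) = 13 - 2*11*24 = 13 - 1*528 = 13 - 528 = -515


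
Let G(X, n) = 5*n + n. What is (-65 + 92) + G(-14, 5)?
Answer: 57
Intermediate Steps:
G(X, n) = 6*n
(-65 + 92) + G(-14, 5) = (-65 + 92) + 6*5 = 27 + 30 = 57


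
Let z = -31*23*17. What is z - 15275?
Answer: -27396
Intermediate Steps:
z = -12121 (z = -713*17 = -12121)
z - 15275 = -12121 - 15275 = -27396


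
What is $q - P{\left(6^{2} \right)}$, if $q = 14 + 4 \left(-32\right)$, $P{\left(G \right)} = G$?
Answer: $-150$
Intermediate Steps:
$q = -114$ ($q = 14 - 128 = -114$)
$q - P{\left(6^{2} \right)} = -114 - 6^{2} = -114 - 36 = -150$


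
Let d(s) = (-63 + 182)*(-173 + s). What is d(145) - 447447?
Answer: -450779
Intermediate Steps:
d(s) = -20587 + 119*s (d(s) = 119*(-173 + s) = -20587 + 119*s)
d(145) - 447447 = (-20587 + 119*145) - 447447 = (-20587 + 17255) - 447447 = -3332 - 447447 = -450779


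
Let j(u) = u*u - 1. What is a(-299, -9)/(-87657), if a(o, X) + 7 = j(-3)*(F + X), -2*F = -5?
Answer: 59/87657 ≈ 0.00067308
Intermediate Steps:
F = 5/2 (F = -1/2*(-5) = 5/2 ≈ 2.5000)
j(u) = -1 + u**2 (j(u) = u**2 - 1 = -1 + u**2)
a(o, X) = 13 + 8*X (a(o, X) = -7 + (-1 + (-3)**2)*(5/2 + X) = -7 + (-1 + 9)*(5/2 + X) = -7 + 8*(5/2 + X) = -7 + (20 + 8*X) = 13 + 8*X)
a(-299, -9)/(-87657) = (13 + 8*(-9))/(-87657) = (13 - 72)*(-1/87657) = -59*(-1/87657) = 59/87657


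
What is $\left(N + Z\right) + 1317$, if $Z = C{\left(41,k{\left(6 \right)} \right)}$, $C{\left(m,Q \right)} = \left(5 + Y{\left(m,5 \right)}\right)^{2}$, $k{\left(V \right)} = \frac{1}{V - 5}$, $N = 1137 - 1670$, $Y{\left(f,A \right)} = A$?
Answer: $884$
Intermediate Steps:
$N = -533$
$k{\left(V \right)} = \frac{1}{-5 + V}$
$C{\left(m,Q \right)} = 100$ ($C{\left(m,Q \right)} = \left(5 + 5\right)^{2} = 10^{2} = 100$)
$Z = 100$
$\left(N + Z\right) + 1317 = \left(-533 + 100\right) + 1317 = -433 + 1317 = 884$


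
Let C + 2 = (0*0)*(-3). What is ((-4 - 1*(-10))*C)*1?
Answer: -12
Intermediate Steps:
C = -2 (C = -2 + (0*0)*(-3) = -2 + 0*(-3) = -2 + 0 = -2)
((-4 - 1*(-10))*C)*1 = ((-4 - 1*(-10))*(-2))*1 = ((-4 + 10)*(-2))*1 = (6*(-2))*1 = -12*1 = -12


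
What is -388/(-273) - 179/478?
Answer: 136597/130494 ≈ 1.0468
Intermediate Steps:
-388/(-273) - 179/478 = -388*(-1/273) - 179*1/478 = 388/273 - 179/478 = 136597/130494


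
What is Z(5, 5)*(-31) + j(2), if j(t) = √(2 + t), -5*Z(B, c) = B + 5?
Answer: 64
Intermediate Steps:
Z(B, c) = -1 - B/5 (Z(B, c) = -(B + 5)/5 = -(5 + B)/5 = -1 - B/5)
Z(5, 5)*(-31) + j(2) = (-1 - ⅕*5)*(-31) + √(2 + 2) = (-1 - 1)*(-31) + √4 = -2*(-31) + 2 = 62 + 2 = 64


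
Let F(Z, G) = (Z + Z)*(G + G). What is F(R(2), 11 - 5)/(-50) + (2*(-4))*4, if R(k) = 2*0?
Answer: -32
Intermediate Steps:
R(k) = 0
F(Z, G) = 4*G*Z (F(Z, G) = (2*Z)*(2*G) = 4*G*Z)
F(R(2), 11 - 5)/(-50) + (2*(-4))*4 = (4*(11 - 5)*0)/(-50) + (2*(-4))*4 = (4*6*0)*(-1/50) - 8*4 = 0*(-1/50) - 32 = 0 - 32 = -32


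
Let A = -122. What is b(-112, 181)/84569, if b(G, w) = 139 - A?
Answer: 261/84569 ≈ 0.0030862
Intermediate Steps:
b(G, w) = 261 (b(G, w) = 139 - 1*(-122) = 139 + 122 = 261)
b(-112, 181)/84569 = 261/84569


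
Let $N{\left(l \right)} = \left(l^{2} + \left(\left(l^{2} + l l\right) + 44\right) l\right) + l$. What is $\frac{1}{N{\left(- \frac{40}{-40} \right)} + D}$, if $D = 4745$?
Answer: $\frac{1}{4793} \approx 0.00020864$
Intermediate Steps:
$N{\left(l \right)} = l + l^{2} + l \left(44 + 2 l^{2}\right)$ ($N{\left(l \right)} = \left(l^{2} + \left(\left(l^{2} + l^{2}\right) + 44\right) l\right) + l = \left(l^{2} + \left(2 l^{2} + 44\right) l\right) + l = \left(l^{2} + \left(44 + 2 l^{2}\right) l\right) + l = \left(l^{2} + l \left(44 + 2 l^{2}\right)\right) + l = l + l^{2} + l \left(44 + 2 l^{2}\right)$)
$\frac{1}{N{\left(- \frac{40}{-40} \right)} + D} = \frac{1}{- \frac{40}{-40} \left(45 - \frac{40}{-40} + 2 \left(- \frac{40}{-40}\right)^{2}\right) + 4745} = \frac{1}{\left(-40\right) \left(- \frac{1}{40}\right) \left(45 - -1 + 2 \left(\left(-40\right) \left(- \frac{1}{40}\right)\right)^{2}\right) + 4745} = \frac{1}{1 \left(45 + 1 + 2 \cdot 1^{2}\right) + 4745} = \frac{1}{1 \left(45 + 1 + 2 \cdot 1\right) + 4745} = \frac{1}{1 \left(45 + 1 + 2\right) + 4745} = \frac{1}{1 \cdot 48 + 4745} = \frac{1}{48 + 4745} = \frac{1}{4793}$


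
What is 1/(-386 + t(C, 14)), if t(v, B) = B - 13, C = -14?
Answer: -1/385 ≈ -0.0025974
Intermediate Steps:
t(v, B) = -13 + B
1/(-386 + t(C, 14)) = 1/(-386 + (-13 + 14)) = 1/(-386 + 1) = 1/(-385) = -1/385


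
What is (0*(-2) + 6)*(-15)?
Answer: -90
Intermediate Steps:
(0*(-2) + 6)*(-15) = (0 + 6)*(-15) = 6*(-15) = -90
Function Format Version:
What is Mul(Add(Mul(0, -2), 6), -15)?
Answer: -90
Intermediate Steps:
Mul(Add(Mul(0, -2), 6), -15) = Mul(Add(0, 6), -15) = Mul(6, -15) = -90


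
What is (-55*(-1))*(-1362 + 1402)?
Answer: 2200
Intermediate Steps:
(-55*(-1))*(-1362 + 1402) = 55*40 = 2200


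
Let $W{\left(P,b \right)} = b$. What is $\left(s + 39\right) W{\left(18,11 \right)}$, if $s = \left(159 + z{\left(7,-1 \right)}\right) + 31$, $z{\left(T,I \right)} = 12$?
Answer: $2651$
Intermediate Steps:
$s = 202$ ($s = \left(159 + 12\right) + 31 = 171 + 31 = 202$)
$\left(s + 39\right) W{\left(18,11 \right)} = \left(202 + 39\right) 11 = 241 \cdot 11 = 2651$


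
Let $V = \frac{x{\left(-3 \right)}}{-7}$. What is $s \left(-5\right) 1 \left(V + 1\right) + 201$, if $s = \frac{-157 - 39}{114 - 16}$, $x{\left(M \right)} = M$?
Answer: $\frac{1507}{7} \approx 215.29$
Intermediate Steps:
$V = \frac{3}{7}$ ($V = - \frac{3}{-7} = \left(-3\right) \left(- \frac{1}{7}\right) = \frac{3}{7} \approx 0.42857$)
$s = -2$ ($s = - \frac{196}{98} = \left(-196\right) \frac{1}{98} = -2$)
$s \left(-5\right) 1 \left(V + 1\right) + 201 = - 2 \left(-5\right) 1 \left(\frac{3}{7} + 1\right) + 201 = - 2 \left(\left(-5\right) \frac{10}{7}\right) + 201 = \left(-2\right) \left(- \frac{50}{7}\right) + 201 = \frac{100}{7} + 201 = \frac{1507}{7}$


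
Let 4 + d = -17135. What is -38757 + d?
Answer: -55896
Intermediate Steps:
d = -17139 (d = -4 - 17135 = -17139)
-38757 + d = -38757 - 17139 = -55896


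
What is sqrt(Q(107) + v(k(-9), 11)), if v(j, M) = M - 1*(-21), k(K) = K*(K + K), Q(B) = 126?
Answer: sqrt(158) ≈ 12.570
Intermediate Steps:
k(K) = 2*K**2 (k(K) = K*(2*K) = 2*K**2)
v(j, M) = 21 + M (v(j, M) = M + 21 = 21 + M)
sqrt(Q(107) + v(k(-9), 11)) = sqrt(126 + (21 + 11)) = sqrt(126 + 32) = sqrt(158)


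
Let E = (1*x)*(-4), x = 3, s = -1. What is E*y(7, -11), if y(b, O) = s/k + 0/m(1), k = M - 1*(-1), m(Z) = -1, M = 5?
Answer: 2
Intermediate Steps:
k = 6 (k = 5 - 1*(-1) = 5 + 1 = 6)
y(b, O) = -⅙ (y(b, O) = -1/6 + 0/(-1) = -1*⅙ + 0*(-1) = -⅙ + 0 = -⅙)
E = -12 (E = (1*3)*(-4) = 3*(-4) = -12)
E*y(7, -11) = -12*(-⅙) = 2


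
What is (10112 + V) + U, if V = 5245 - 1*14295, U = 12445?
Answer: 13507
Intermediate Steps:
V = -9050 (V = 5245 - 14295 = -9050)
(10112 + V) + U = (10112 - 9050) + 12445 = 1062 + 12445 = 13507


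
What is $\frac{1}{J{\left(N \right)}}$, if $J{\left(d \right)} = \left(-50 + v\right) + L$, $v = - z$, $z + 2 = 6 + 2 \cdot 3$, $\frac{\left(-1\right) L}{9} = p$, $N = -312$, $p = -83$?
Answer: $\frac{1}{687} \approx 0.0014556$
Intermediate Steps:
$L = 747$ ($L = \left(-9\right) \left(-83\right) = 747$)
$z = 10$ ($z = -2 + \left(6 + 2 \cdot 3\right) = -2 + \left(6 + 6\right) = -2 + 12 = 10$)
$v = -10$ ($v = \left(-1\right) 10 = -10$)
$J{\left(d \right)} = 687$ ($J{\left(d \right)} = \left(-50 - 10\right) + 747 = -60 + 747 = 687$)
$\frac{1}{J{\left(N \right)}} = \frac{1}{687}$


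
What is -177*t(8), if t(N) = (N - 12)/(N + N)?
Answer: 177/4 ≈ 44.250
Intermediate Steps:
t(N) = (-12 + N)/(2*N) (t(N) = (-12 + N)/((2*N)) = (-12 + N)*(1/(2*N)) = (-12 + N)/(2*N))
-177*t(8) = -177*(-12 + 8)/(2*8) = -177*(-4)/(2*8) = -177*(-1/4) = 177/4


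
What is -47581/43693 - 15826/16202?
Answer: -731196390/353956993 ≈ -2.0658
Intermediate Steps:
-47581/43693 - 15826/16202 = -47581*1/43693 - 15826*1/16202 = -47581/43693 - 7913/8101 = -731196390/353956993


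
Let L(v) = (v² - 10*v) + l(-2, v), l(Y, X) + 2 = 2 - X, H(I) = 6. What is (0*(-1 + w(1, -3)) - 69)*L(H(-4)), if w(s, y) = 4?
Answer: 2070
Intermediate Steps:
l(Y, X) = -X (l(Y, X) = -2 + (2 - X) = -X)
L(v) = v² - 11*v (L(v) = (v² - 10*v) - v = v² - 11*v)
(0*(-1 + w(1, -3)) - 69)*L(H(-4)) = (0*(-1 + 4) - 69)*(6*(-11 + 6)) = (0*3 - 69)*(6*(-5)) = (0 - 69)*(-30) = -69*(-30) = 2070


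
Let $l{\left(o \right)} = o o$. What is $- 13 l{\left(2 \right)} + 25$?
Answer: $-27$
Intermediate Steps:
$l{\left(o \right)} = o^{2}$
$- 13 l{\left(2 \right)} + 25 = - 13 \cdot 2^{2} + 25 = \left(-13\right) 4 + 25 = -52 + 25 = -27$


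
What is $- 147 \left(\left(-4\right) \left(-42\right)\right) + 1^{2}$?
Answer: $-24695$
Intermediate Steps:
$- 147 \left(\left(-4\right) \left(-42\right)\right) + 1^{2} = \left(-147\right) 168 + 1 = -24696 + 1 = -24695$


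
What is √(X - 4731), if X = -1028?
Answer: I*√5759 ≈ 75.888*I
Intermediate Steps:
√(X - 4731) = √(-1028 - 4731) = √(-5759) = I*√5759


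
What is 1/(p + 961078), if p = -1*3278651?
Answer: -1/2317573 ≈ -4.3149e-7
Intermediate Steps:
p = -3278651
1/(p + 961078) = 1/(-3278651 + 961078) = 1/(-2317573) = -1/2317573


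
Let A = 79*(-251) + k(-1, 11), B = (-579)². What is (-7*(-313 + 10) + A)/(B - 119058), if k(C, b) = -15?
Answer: -17723/216183 ≈ -0.081981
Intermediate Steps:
B = 335241
A = -19844 (A = 79*(-251) - 15 = -19829 - 15 = -19844)
(-7*(-313 + 10) + A)/(B - 119058) = (-7*(-313 + 10) - 19844)/(335241 - 119058) = (-7*(-303) - 19844)/216183 = (2121 - 19844)*(1/216183) = -17723*1/216183 = -17723/216183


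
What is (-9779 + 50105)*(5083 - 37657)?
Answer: -1313579124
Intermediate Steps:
(-9779 + 50105)*(5083 - 37657) = 40326*(-32574) = -1313579124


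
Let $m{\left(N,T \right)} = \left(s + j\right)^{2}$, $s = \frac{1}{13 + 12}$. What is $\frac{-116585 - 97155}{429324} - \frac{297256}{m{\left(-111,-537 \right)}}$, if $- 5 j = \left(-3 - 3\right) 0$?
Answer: $- \frac{19940489888435}{107331} \approx -1.8579 \cdot 10^{8}$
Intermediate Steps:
$s = \frac{1}{25} \approx 0.04$
$j = 0$ ($j = - \frac{\left(-3 - 3\right) 0}{5} = - \frac{\left(-6\right) 0}{5} = \left(- \frac{1}{5}\right) 0 = 0$)
$m{\left(N,T \right)} = \frac{1}{625}$ ($m{\left(N,T \right)} = \left(\frac{1}{25} + 0\right)^{2} = \left(\frac{1}{25}\right)^{2} = \frac{1}{625}$)
$\frac{-116585 - 97155}{429324} - \frac{297256}{m{\left(-111,-537 \right)}} = \frac{-116585 - 97155}{429324} - 297256 \frac{1}{\frac{1}{625}} = \left(-116585 - 97155\right) \frac{1}{429324} - 185785000 = \left(-213740\right) \frac{1}{429324} - 185785000 = - \frac{53435}{107331} - 185785000 = - \frac{19940489888435}{107331}$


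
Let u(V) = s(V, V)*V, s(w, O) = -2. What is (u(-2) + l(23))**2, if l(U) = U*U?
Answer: 284089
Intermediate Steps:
l(U) = U**2
u(V) = -2*V
(u(-2) + l(23))**2 = (-2*(-2) + 23**2)**2 = (4 + 529)**2 = 533**2 = 284089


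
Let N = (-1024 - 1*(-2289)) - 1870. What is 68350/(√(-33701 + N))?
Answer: -34175*I*√34306/17153 ≈ -369.02*I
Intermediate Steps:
N = -605 (N = (-1024 + 2289) - 1870 = 1265 - 1870 = -605)
68350/(√(-33701 + N)) = 68350/(√(-33701 - 605)) = 68350/(√(-34306)) = 68350/((I*√34306)) = 68350*(-I*√34306/34306) = -34175*I*√34306/17153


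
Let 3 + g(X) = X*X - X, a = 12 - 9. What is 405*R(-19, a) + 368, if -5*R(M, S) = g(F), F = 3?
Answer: 125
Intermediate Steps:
a = 3
g(X) = -3 + X**2 - X (g(X) = -3 + (X*X - X) = -3 + (X**2 - X) = -3 + X**2 - X)
R(M, S) = -3/5 (R(M, S) = -(-3 + 3**2 - 1*3)/5 = -(-3 + 9 - 3)/5 = -1/5*3 = -3/5)
405*R(-19, a) + 368 = 405*(-3/5) + 368 = -243 + 368 = 125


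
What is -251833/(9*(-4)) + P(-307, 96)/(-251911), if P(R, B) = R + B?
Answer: 63439510459/9068796 ≈ 6995.4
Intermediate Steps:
P(R, B) = B + R
-251833/(9*(-4)) + P(-307, 96)/(-251911) = -251833/(9*(-4)) + (96 - 307)/(-251911) = -251833/(-36) - 211*(-1/251911) = -251833*(-1/36) + 211/251911 = 251833/36 + 211/251911 = 63439510459/9068796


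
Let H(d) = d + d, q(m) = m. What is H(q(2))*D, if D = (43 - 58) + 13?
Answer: -8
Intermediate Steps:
H(d) = 2*d
D = -2 (D = -15 + 13 = -2)
H(q(2))*D = (2*2)*(-2) = 4*(-2) = -8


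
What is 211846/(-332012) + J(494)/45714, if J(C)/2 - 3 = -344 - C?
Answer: -2559697021/3794399142 ≈ -0.67460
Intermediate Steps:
J(C) = -682 - 2*C (J(C) = 6 + 2*(-344 - C) = 6 + (-688 - 2*C) = -682 - 2*C)
211846/(-332012) + J(494)/45714 = 211846/(-332012) + (-682 - 2*494)/45714 = 211846*(-1/332012) + (-682 - 988)*(1/45714) = -105923/166006 - 1670*1/45714 = -105923/166006 - 835/22857 = -2559697021/3794399142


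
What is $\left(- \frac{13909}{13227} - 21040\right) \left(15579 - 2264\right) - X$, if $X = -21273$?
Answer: $- \frac{3705416125564}{13227} \approx -2.8014 \cdot 10^{8}$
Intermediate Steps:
$\left(- \frac{13909}{13227} - 21040\right) \left(15579 - 2264\right) - X = \left(- \frac{13909}{13227} - 21040\right) \left(15579 - 2264\right) - -21273 = \left(\left(-13909\right) \frac{1}{13227} - 21040\right) 13315 + 21273 = \left(- \frac{13909}{13227} - 21040\right) 13315 + 21273 = \left(- \frac{278309989}{13227}\right) 13315 + 21273 = - \frac{3705697503535}{13227} + 21273 = - \frac{3705416125564}{13227}$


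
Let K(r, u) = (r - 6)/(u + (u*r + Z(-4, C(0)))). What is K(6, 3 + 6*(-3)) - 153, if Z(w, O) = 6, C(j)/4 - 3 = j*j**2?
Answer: -153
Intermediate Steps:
C(j) = 12 + 4*j**3 (C(j) = 12 + 4*(j*j**2) = 12 + 4*j**3)
K(r, u) = (-6 + r)/(6 + u + r*u) (K(r, u) = (r - 6)/(u + (u*r + 6)) = (-6 + r)/(u + (r*u + 6)) = (-6 + r)/(u + (6 + r*u)) = (-6 + r)/(6 + u + r*u))
K(6, 3 + 6*(-3)) - 153 = (-6 + 6)/(6 + (3 + 6*(-3)) + 6*(3 + 6*(-3))) - 153 = 0/(6 + (3 - 18) + 6*(3 - 18)) - 153 = 0/(6 - 15 + 6*(-15)) - 153 = 0/(6 - 15 - 90) - 153 = 0/(-99) - 153 = -1/99*0 - 153 = 0 - 153 = -153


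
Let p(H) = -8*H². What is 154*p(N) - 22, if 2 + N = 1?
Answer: -1254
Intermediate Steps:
N = -1 (N = -2 + 1 = -1)
154*p(N) - 22 = 154*(-8*(-1)²) - 22 = 154*(-8*1) - 22 = 154*(-8) - 22 = -1232 - 22 = -1254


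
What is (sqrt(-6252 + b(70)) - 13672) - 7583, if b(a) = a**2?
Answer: -21255 + 26*I*sqrt(2) ≈ -21255.0 + 36.77*I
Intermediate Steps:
(sqrt(-6252 + b(70)) - 13672) - 7583 = (sqrt(-6252 + 70**2) - 13672) - 7583 = (sqrt(-6252 + 4900) - 13672) - 7583 = (sqrt(-1352) - 13672) - 7583 = (26*I*sqrt(2) - 13672) - 7583 = (-13672 + 26*I*sqrt(2)) - 7583 = -21255 + 26*I*sqrt(2)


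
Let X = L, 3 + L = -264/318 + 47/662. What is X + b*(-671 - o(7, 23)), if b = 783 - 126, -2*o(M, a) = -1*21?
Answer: -7854865254/17543 ≈ -4.4775e+5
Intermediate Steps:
o(M, a) = 21/2 (o(M, a) = -(-1)*21/2 = -1/2*(-21) = 21/2)
L = -131895/35086 (L = -3 + (-264/318 + 47/662) = -3 + (-264*1/318 + 47*(1/662)) = -3 + (-44/53 + 47/662) = -3 - 26637/35086 = -131895/35086 ≈ -3.7592)
X = -131895/35086 ≈ -3.7592
b = 657
X + b*(-671 - o(7, 23)) = -131895/35086 + 657*(-671 - 1*21/2) = -131895/35086 + 657*(-671 - 21/2) = -131895/35086 + 657*(-1363/2) = -131895/35086 - 895491/2 = -7854865254/17543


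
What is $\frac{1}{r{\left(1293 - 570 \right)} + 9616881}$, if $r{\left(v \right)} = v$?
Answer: $\frac{1}{9617604} \approx 1.0398 \cdot 10^{-7}$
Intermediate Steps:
$\frac{1}{r{\left(1293 - 570 \right)} + 9616881} = \frac{1}{\left(1293 - 570\right) + 9616881} = \frac{1}{723 + 9616881} = \frac{1}{9617604}$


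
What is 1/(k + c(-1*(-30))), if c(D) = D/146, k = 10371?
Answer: 73/757098 ≈ 9.6421e-5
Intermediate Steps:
c(D) = D/146 (c(D) = D*(1/146) = D/146)
1/(k + c(-1*(-30))) = 1/(10371 + (-1*(-30))/146) = 1/(10371 + (1/146)*30) = 1/(10371 + 15/73) = 1/(757098/73) = 73/757098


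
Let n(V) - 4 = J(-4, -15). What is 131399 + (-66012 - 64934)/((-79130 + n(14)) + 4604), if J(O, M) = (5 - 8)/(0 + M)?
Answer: 48961104721/372609 ≈ 1.3140e+5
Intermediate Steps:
J(O, M) = -3/M
n(V) = 21/5 (n(V) = 4 - 3/(-15) = 4 - 3*(-1/15) = 4 + ⅕ = 21/5)
131399 + (-66012 - 64934)/((-79130 + n(14)) + 4604) = 131399 + (-66012 - 64934)/((-79130 + 21/5) + 4604) = 131399 - 130946/(-395629/5 + 4604) = 131399 - 130946/(-372609/5) = 131399 - 130946*(-5/372609) = 131399 + 654730/372609 = 48961104721/372609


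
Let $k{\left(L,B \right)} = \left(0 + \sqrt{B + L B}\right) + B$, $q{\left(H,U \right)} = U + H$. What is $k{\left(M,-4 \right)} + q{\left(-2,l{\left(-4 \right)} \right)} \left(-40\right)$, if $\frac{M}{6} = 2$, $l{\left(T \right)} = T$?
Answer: $236 + 2 i \sqrt{13} \approx 236.0 + 7.2111 i$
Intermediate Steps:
$q{\left(H,U \right)} = H + U$
$M = 12$ ($M = 6 \cdot 2 = 12$)
$k{\left(L,B \right)} = B + \sqrt{B + B L}$ ($k{\left(L,B \right)} = \left(0 + \sqrt{B + B L}\right) + B = \sqrt{B + B L} + B = B + \sqrt{B + B L}$)
$k{\left(M,-4 \right)} + q{\left(-2,l{\left(-4 \right)} \right)} \left(-40\right) = \left(-4 + \sqrt{- 4 \left(1 + 12\right)}\right) + \left(-2 - 4\right) \left(-40\right) = \left(-4 + \sqrt{\left(-4\right) 13}\right) - -240 = \left(-4 + \sqrt{-52}\right) + 240 = \left(-4 + 2 i \sqrt{13}\right) + 240 = 236 + 2 i \sqrt{13}$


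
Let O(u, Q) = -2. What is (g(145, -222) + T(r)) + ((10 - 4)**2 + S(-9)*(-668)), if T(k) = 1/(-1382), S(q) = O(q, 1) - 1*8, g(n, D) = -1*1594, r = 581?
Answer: 7078603/1382 ≈ 5122.0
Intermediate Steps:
g(n, D) = -1594
S(q) = -10 (S(q) = -2 - 1*8 = -2 - 8 = -10)
T(k) = -1/1382
(g(145, -222) + T(r)) + ((10 - 4)**2 + S(-9)*(-668)) = (-1594 - 1/1382) + ((10 - 4)**2 - 10*(-668)) = -2202909/1382 + (6**2 + 6680) = -2202909/1382 + (36 + 6680) = -2202909/1382 + 6716 = 7078603/1382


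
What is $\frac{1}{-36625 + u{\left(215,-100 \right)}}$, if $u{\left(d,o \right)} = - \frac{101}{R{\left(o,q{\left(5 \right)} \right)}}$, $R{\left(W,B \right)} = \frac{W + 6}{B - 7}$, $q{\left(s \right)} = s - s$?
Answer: $- \frac{94}{3443457} \approx -2.7298 \cdot 10^{-5}$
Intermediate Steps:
$q{\left(s \right)} = 0$
$R{\left(W,B \right)} = \frac{6 + W}{-7 + B}$
$u{\left(d,o \right)} = - \frac{101}{- \frac{6}{7} - \frac{o}{7}}$ ($u{\left(d,o \right)} = - \frac{101}{\frac{1}{-7 + 0} \left(6 + o\right)} = - \frac{101}{\frac{1}{-7} \left(6 + o\right)} = - \frac{101}{\left(- \frac{1}{7}\right) \left(6 + o\right)} = - \frac{101}{- \frac{6}{7} - \frac{o}{7}}$)
$\frac{1}{-36625 + u{\left(215,-100 \right)}} = \frac{1}{-36625 + \frac{707}{6 - 100}} = \frac{1}{-36625 + \frac{707}{-94}} = \frac{1}{-36625 + 707 \left(- \frac{1}{94}\right)} = \frac{1}{-36625 - \frac{707}{94}} = \frac{1}{- \frac{3443457}{94}} = - \frac{94}{3443457}$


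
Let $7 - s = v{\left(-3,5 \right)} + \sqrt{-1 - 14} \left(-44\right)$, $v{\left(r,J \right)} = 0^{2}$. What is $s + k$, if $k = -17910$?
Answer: $-17903 + 44 i \sqrt{15} \approx -17903.0 + 170.41 i$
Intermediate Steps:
$v{\left(r,J \right)} = 0$
$s = 7 + 44 i \sqrt{15}$ ($s = 7 - \left(0 + \sqrt{-1 - 14} \left(-44\right)\right) = 7 - \left(0 + \sqrt{-15} \left(-44\right)\right) = 7 - \left(0 + i \sqrt{15} \left(-44\right)\right) = 7 - \left(0 - 44 i \sqrt{15}\right) = 7 - - 44 i \sqrt{15} = 7 + 44 i \sqrt{15} \approx 7.0 + 170.41 i$)
$s + k = \left(7 + 44 i \sqrt{15}\right) - 17910 = -17903 + 44 i \sqrt{15}$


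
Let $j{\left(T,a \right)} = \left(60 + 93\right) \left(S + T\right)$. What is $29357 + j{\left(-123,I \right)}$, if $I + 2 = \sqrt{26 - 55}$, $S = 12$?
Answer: $12374$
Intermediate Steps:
$I = -2 + i \sqrt{29}$ ($I = -2 + \sqrt{26 - 55} = -2 + \sqrt{-29} = -2 + i \sqrt{29} \approx -2.0 + 5.3852 i$)
$j{\left(T,a \right)} = 1836 + 153 T$ ($j{\left(T,a \right)} = \left(60 + 93\right) \left(12 + T\right) = 153 \left(12 + T\right) = 1836 + 153 T$)
$29357 + j{\left(-123,I \right)} = 29357 + \left(1836 + 153 \left(-123\right)\right) = 29357 + \left(1836 - 18819\right) = 29357 - 16983 = 12374$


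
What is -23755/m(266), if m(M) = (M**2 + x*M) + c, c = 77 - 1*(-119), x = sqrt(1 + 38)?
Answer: -1719862/5134109 + 90269*sqrt(39)/71877526 ≈ -0.32714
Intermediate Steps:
x = sqrt(39) ≈ 6.2450
c = 196 (c = 77 + 119 = 196)
m(M) = 196 + M**2 + M*sqrt(39) (m(M) = (M**2 + sqrt(39)*M) + 196 = (M**2 + M*sqrt(39)) + 196 = 196 + M**2 + M*sqrt(39))
-23755/m(266) = -23755/(196 + 266**2 + 266*sqrt(39)) = -23755/(196 + 70756 + 266*sqrt(39)) = -23755/(70952 + 266*sqrt(39))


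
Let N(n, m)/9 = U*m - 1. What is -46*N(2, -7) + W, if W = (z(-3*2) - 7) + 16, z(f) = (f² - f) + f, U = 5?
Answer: 14949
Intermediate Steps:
z(f) = f²
N(n, m) = -9 + 45*m (N(n, m) = 9*(5*m - 1) = 9*(-1 + 5*m) = -9 + 45*m)
W = 45 (W = ((-3*2)² - 7) + 16 = ((-6)² - 7) + 16 = (36 - 7) + 16 = 29 + 16 = 45)
-46*N(2, -7) + W = -46*(-9 + 45*(-7)) + 45 = -46*(-9 - 315) + 45 = -46*(-324) + 45 = 14904 + 45 = 14949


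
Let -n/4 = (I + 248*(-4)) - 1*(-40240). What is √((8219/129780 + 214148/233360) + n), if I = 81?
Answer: 2*I*√39141377125052121815/31547355 ≈ 396.63*I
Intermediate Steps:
n = -157316 (n = -4*((81 + 248*(-4)) - 1*(-40240)) = -4*((81 - 992) + 40240) = -4*(-911 + 40240) = -4*39329 = -157316)
√((8219/129780 + 214148/233360) + n) = √((8219/129780 + 214148/233360) - 157316) = √((8219*(1/129780) + 214148*(1/233360)) - 157316) = √((8219/129780 + 53537/58340) - 157316) = √(92844104/94642065 - 157316) = √(-14888618253436/94642065) = 2*I*√39141377125052121815/31547355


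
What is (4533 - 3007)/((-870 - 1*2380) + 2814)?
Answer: -7/2 ≈ -3.5000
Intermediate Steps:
(4533 - 3007)/((-870 - 1*2380) + 2814) = 1526/((-870 - 2380) + 2814) = 1526/(-3250 + 2814) = 1526/(-436) = 1526*(-1/436) = -7/2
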